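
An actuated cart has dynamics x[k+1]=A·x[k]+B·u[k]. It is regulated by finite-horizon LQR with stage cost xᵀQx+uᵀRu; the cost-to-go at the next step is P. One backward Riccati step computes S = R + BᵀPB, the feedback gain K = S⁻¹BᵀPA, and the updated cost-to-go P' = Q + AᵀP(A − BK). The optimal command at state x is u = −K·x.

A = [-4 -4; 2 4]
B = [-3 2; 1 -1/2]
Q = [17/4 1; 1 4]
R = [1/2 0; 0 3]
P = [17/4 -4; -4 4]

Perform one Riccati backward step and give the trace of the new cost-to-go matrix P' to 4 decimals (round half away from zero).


12.1657

BᵀP = [-16.7500 16.0000; 10.5000 -10.0000]
S = R + BᵀPB = [1/2 0; 0 3] + [66.2500 -41.5000; -41.5000 26.0000] = [66.7500 -41.5000; -41.5000 29.0000]
BᵀPA = [99.0000 131.0000; -62.0000 -82.0000]
K = S⁻¹·BᵀPA = [1.3958 1.8548; -0.1405 -0.1733]
A−BK = [0.4684 1.9110; 0.5340 2.0585]
AᵀP(A−BK) = [1.1054 1.6300; 1.6300 2.8103]
P' = Q + AᵀP(A−BK) = [5.3554 2.6300; 2.6300 6.8103]
tr(P') = 12.1657


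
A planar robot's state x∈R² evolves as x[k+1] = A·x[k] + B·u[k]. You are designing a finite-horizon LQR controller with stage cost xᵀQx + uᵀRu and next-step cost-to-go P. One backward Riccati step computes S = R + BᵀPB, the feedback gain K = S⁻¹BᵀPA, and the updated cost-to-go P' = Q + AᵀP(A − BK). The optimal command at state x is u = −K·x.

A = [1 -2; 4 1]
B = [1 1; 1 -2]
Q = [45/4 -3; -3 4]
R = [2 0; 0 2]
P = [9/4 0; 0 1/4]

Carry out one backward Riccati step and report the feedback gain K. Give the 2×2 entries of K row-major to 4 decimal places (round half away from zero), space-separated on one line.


0.8085 -0.6596 -0.2219 -0.7325

BᵀP = [2.2500 0.2500; 2.2500 -0.5000]
S = R + BᵀPB = [2 0; 0 2] + [2.5000 1.7500; 1.7500 3.2500] = [4.5000 1.7500; 1.7500 5.2500]
BᵀPA = [3.2500 -4.2500; 0.2500 -5.0000]
K = S⁻¹·BᵀPA = [0.8085 -0.6596; -0.2219 -0.7325]
A−BK = [0.4134 -0.6079; 2.7477 0.1945]
AᵀP(A−BK) = [3.6778 -1.1733; -1.1733 2.7842]
P' = Q + AᵀP(A−BK) = [14.9278 -4.1733; -4.1733 6.7842]
tr(P') = 21.7120


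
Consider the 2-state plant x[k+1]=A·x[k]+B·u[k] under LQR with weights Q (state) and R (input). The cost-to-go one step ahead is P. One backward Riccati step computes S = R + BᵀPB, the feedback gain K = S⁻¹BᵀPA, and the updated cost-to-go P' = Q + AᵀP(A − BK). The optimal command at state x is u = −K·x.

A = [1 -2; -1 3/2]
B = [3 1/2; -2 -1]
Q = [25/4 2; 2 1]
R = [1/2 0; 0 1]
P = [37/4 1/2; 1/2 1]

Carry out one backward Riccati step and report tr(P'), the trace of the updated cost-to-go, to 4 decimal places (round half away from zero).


BᵀP = [26.7500 -0.5000; 4.1250 -0.7500]
S = R + BᵀPB = [1/2 0; 0 1] + [81.2500 13.8750; 13.8750 2.8125] = [81.7500 13.8750; 13.8750 3.8125]
BᵀPA = [27.2500 -54.2500; 4.8750 -9.3750]
K = S⁻¹·BᵀPA = [0.3042 -0.6441; 0.1715 -0.1149]
A−BK = [0.0016 -0.0102; -0.2200 0.0969]
AᵀP(A−BK) = [0.1238 -0.1379; -0.1379 0.2300]
P' = Q + AᵀP(A−BK) = [6.3738 1.8621; 1.8621 1.2300]
tr(P') = 7.6038

7.6038


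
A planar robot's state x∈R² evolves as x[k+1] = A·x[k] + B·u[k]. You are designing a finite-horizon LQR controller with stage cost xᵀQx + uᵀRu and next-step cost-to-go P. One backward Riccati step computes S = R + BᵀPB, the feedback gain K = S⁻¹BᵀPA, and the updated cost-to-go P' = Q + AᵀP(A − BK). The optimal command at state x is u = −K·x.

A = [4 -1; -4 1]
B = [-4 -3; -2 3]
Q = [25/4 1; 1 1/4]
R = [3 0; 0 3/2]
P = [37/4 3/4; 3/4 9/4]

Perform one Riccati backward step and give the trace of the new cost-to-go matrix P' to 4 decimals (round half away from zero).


9.2302

BᵀP = [-38.5000 -7.5000; -25.5000 4.5000]
S = R + BᵀPB = [3 0; 0 3/2] + [169.0000 93.0000; 93.0000 90.0000] = [172.0000 93.0000; 93.0000 91.5000]
BᵀPA = [-124.0000 31.0000; -120.0000 30.0000]
K = S⁻¹·BᵀPA = [-0.0262 0.0066; -1.2848 0.3212]
A−BK = [0.0406 -0.0102; -0.1981 0.0495]
AᵀP(A−BK) = [2.5696 -0.6424; -0.6424 0.1606]
P' = Q + AᵀP(A−BK) = [8.8196 0.3576; 0.3576 0.4106]
tr(P') = 9.2302


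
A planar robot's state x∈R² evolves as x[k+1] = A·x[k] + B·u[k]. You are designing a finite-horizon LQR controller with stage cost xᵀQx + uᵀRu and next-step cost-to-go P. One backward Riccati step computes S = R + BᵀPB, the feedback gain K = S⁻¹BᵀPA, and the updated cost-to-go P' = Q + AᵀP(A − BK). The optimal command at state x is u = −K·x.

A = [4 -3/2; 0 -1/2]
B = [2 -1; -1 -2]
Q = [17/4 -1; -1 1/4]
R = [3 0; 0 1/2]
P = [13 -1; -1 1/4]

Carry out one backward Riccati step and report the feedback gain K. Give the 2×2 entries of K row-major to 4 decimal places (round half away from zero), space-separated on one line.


1.2427 -0.4126 -1.5275 0.6634

BᵀP = [27.0000 -2.2500; -11.0000 0.5000]
S = R + BᵀPB = [3 0; 0 1/2] + [56.2500 -22.5000; -22.5000 10.0000] = [59.2500 -22.5000; -22.5000 10.5000]
BᵀPA = [108.0000 -39.3750; -44.0000 16.2500]
K = S⁻¹·BᵀPA = [1.2427 -0.4126; -1.5275 0.6634]
A−BK = [-0.0129 -0.0113; -1.8123 0.4142]
AᵀP(A−BK) = [6.5761 -2.2460; -2.2460 0.7848]
P' = Q + AᵀP(A−BK) = [10.8261 -3.2460; -3.2460 1.0348]
tr(P') = 11.8608


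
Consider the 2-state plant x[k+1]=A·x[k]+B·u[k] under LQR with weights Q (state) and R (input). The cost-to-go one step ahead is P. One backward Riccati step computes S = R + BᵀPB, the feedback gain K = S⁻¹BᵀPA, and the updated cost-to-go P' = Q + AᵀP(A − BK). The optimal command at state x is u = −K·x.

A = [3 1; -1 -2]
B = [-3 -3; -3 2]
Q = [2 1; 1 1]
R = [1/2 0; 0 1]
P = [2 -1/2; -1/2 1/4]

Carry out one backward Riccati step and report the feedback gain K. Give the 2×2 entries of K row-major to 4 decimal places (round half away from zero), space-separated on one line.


-0.3168 0.1118 -0.7019 -0.4876

BᵀP = [-4.5000 0.7500; -7.0000 2.0000]
S = R + BᵀPB = [1/2 0; 0 1] + [11.2500 15.0000; 15.0000 25.0000] = [11.7500 15.0000; 15.0000 26.0000]
BᵀPA = [-14.2500 -6.0000; -23.0000 -11.0000]
K = S⁻¹·BᵀPA = [-0.3168 0.1118; -0.7019 -0.4876]
A−BK = [-0.0559 -0.1273; -0.5466 -0.6894]
AᵀP(A−BK) = [0.5932 0.3789; 0.3789 0.3075]
P' = Q + AᵀP(A−BK) = [2.5932 1.3789; 1.3789 1.3075]
tr(P') = 3.9006


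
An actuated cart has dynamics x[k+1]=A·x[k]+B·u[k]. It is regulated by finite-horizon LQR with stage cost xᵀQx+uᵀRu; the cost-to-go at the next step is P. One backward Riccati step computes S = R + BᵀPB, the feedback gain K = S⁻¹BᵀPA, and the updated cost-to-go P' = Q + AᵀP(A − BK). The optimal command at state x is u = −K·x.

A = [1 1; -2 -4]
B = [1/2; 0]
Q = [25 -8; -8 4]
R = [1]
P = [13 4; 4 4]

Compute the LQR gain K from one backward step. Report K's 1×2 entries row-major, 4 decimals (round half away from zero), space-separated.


BᵀP = [6.5000 2.0000]
S = R + BᵀPB = [1] + [3.2500] = [4.2500]
BᵀPA = [2.5000 -1.5000]
K = S⁻¹·BᵀPA = [0.5882 -0.3529]
A−BK = [0.7059 1.1765; -2.0000 -4.0000]
AᵀP(A−BK) = [11.5294 21.8824; 21.8824 44.4706]
P' = Q + AᵀP(A−BK) = [36.5294 13.8824; 13.8824 48.4706]
tr(P') = 85.0000

0.5882 -0.3529


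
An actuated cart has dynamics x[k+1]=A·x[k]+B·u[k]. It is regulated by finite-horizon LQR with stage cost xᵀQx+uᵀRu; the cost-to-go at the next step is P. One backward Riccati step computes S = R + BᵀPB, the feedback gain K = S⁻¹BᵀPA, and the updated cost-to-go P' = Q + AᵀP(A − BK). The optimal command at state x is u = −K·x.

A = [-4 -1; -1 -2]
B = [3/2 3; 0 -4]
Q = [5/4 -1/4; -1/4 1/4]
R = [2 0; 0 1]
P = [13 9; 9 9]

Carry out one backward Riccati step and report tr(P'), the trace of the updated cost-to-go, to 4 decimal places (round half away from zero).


BᵀP = [19.5000 13.5000; 3.0000 -9.0000]
S = R + BᵀPB = [2 0; 0 1] + [29.2500 4.5000; 4.5000 45.0000] = [31.2500 4.5000; 4.5000 46.0000]
BᵀPA = [-91.5000 -46.5000; -3.0000 15.0000]
K = S⁻¹·BᵀPA = [-2.9603 -1.5569; 0.2244 0.4784]
A−BK = [-0.2327 -0.0998; -0.1025 -0.0864]
AᵀP(A−BK) = [18.8047 9.9799; 9.9799 5.4288]
P' = Q + AᵀP(A−BK) = [20.0547 9.7299; 9.7299 5.6788]
tr(P') = 25.7336

25.7336


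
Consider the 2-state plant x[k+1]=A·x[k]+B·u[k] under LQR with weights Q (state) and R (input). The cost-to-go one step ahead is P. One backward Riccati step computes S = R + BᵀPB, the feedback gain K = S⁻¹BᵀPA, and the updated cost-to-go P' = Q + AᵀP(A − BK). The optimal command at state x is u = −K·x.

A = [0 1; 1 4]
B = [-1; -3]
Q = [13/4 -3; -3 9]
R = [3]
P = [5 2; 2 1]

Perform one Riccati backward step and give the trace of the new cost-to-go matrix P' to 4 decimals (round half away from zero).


BᵀP = [-11.0000 -5.0000]
S = R + BᵀPB = [3] + [26.0000] = [29.0000]
BᵀPA = [-5.0000 -31.0000]
K = S⁻¹·BᵀPA = [-0.1724 -1.0690]
A−BK = [-0.1724 -0.0690; 0.4828 0.7931]
AᵀP(A−BK) = [0.1379 0.6552; 0.6552 3.8621]
P' = Q + AᵀP(A−BK) = [3.3879 -2.3448; -2.3448 12.8621]
tr(P') = 16.2500

16.2500


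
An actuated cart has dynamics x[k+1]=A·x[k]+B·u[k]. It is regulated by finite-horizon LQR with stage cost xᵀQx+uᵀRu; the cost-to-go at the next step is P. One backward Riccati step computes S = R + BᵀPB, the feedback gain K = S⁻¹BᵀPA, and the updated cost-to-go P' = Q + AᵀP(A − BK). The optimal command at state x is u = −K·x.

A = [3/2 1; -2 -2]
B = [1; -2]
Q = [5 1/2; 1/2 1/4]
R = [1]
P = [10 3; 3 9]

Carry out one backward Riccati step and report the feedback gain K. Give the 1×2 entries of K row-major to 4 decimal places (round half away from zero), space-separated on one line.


1.0286 0.9714

BᵀP = [4.0000 -15.0000]
S = R + BᵀPB = [1] + [34.0000] = [35.0000]
BᵀPA = [36.0000 34.0000]
K = S⁻¹·BᵀPA = [1.0286 0.9714]
A−BK = [0.4714 0.0286; 0.0571 -0.0571]
AᵀP(A−BK) = [3.4714 1.0286; 1.0286 0.9714]
P' = Q + AᵀP(A−BK) = [8.4714 1.5286; 1.5286 1.2214]
tr(P') = 9.6929


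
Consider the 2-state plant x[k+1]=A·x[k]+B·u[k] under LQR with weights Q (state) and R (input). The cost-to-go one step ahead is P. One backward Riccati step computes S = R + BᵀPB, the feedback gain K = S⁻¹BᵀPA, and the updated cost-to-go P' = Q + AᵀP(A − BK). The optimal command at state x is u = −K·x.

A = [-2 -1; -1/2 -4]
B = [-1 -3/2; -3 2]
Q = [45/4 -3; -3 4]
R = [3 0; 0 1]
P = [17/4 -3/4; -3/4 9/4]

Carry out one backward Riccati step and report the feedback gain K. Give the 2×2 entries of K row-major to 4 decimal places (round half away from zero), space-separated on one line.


0.6030 1.0456 0.7632 -0.2167

BᵀP = [-2.0000 -6.0000; -7.8750 5.6250]
S = R + BᵀPB = [3 0; 0 1] + [20.0000 -9.0000; -9.0000 23.0625] = [23.0000 -9.0000; -9.0000 24.0625]
BᵀPA = [7.0000 26.0000; 12.9375 -14.6250]
K = S⁻¹·BᵀPA = [0.6030 1.0456; 0.7632 -0.2167]
A−BK = [-0.2522 -0.2794; -0.2174 -0.4297]
AᵀP(A−BK) = [1.9677 2.1090; 2.1090 3.8942]
P' = Q + AᵀP(A−BK) = [13.2177 -0.8910; -0.8910 7.8942]
tr(P') = 21.1119


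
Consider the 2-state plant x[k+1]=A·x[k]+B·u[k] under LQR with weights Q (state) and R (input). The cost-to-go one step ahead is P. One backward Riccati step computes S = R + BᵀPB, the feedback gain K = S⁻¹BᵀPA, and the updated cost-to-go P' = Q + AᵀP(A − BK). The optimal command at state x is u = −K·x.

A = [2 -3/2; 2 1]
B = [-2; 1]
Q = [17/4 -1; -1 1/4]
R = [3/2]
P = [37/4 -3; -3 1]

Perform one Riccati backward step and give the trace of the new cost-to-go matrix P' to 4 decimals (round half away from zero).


BᵀP = [-21.5000 7.0000]
S = R + BᵀPB = [3/2] + [50.0000] = [51.5000]
BᵀPA = [-29.0000 39.2500]
K = S⁻¹·BᵀPA = [-0.5631 0.7621]
A−BK = [0.8738 0.0243; 2.5631 0.2379]
AᵀP(A−BK) = [0.6699 -0.6481; -0.6481 0.8987]
P' = Q + AᵀP(A−BK) = [4.9199 -1.6481; -1.6481 1.1487]
tr(P') = 6.0686

6.0686


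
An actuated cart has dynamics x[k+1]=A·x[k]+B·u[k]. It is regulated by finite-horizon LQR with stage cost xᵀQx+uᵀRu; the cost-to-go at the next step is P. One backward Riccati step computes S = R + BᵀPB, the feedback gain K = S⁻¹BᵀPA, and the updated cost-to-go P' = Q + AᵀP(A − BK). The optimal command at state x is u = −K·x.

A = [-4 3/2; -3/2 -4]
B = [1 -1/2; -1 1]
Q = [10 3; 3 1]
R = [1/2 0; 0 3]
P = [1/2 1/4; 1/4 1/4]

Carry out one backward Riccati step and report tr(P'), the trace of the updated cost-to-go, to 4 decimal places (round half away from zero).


BᵀP = [0.2500 0.0000; 0.0000 0.1250]
S = R + BᵀPB = [1/2 0; 0 3] + [0.2500 -0.1250; -0.1250 0.1250] = [0.7500 -0.1250; -0.1250 3.1250]
BᵀPA = [-1.0000 0.3750; -0.1875 -0.5000]
K = S⁻¹·BᵀPA = [-1.3523 0.4765; -0.1141 -0.1409]
A−BK = [-2.7047 0.9530; -2.7383 -3.3826]
AᵀP(A−BK) = [10.1888 2.3876; 2.3876 1.8758]
P' = Q + AᵀP(A−BK) = [20.1888 5.3876; 5.3876 2.8758]
tr(P') = 23.0646

23.0646


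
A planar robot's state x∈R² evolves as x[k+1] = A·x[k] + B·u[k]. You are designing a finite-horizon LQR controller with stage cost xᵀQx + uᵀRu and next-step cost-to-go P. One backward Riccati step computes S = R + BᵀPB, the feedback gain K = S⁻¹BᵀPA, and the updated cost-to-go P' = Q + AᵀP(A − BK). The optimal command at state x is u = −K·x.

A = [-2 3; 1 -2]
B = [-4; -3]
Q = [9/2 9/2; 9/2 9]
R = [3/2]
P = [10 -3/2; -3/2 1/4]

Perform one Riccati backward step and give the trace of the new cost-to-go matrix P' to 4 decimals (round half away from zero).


BᵀP = [-35.5000 5.2500]
S = R + BᵀPB = [3/2] + [126.2500] = [127.7500]
BᵀPA = [76.2500 -117.0000]
K = S⁻¹·BᵀPA = [0.5969 -0.9159]
A−BK = [0.3875 -0.6634; 2.7906 -4.7476]
AᵀP(A−BK) = [0.7387 -1.1663; -1.1663 1.8454]
P' = Q + AᵀP(A−BK) = [5.2387 3.3337; 3.3337 10.8454]
tr(P') = 16.0841

16.0841


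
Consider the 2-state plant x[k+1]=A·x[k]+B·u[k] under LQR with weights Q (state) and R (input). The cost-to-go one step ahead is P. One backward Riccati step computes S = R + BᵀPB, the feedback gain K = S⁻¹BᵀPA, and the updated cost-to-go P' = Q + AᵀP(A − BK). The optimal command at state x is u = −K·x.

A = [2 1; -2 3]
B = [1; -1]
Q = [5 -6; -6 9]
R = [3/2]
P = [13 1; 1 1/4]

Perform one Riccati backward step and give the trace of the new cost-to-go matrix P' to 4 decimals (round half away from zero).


24.6176

BᵀP = [12.0000 0.7500]
S = R + BᵀPB = [3/2] + [11.2500] = [12.7500]
BᵀPA = [22.5000 14.2500]
K = S⁻¹·BᵀPA = [1.7647 1.1176]
A−BK = [0.2353 -0.1176; -0.2353 4.1176]
AᵀP(A−BK) = [5.2941 3.3529; 3.3529 5.3235]
P' = Q + AᵀP(A−BK) = [10.2941 -2.6471; -2.6471 14.3235]
tr(P') = 24.6176


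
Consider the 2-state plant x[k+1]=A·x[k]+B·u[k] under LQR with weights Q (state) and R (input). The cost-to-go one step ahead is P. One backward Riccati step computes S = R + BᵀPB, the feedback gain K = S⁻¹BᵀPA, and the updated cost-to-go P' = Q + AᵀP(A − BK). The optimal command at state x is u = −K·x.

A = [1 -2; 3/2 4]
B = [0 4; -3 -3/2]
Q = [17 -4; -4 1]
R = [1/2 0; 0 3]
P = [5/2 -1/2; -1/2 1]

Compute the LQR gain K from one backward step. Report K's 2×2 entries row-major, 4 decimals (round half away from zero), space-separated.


-0.5616 -1.0514 0.2224 -0.4773

BᵀP = [1.5000 -3.0000; 10.7500 -3.5000]
S = R + BᵀPB = [1/2 0; 0 3] + [9.0000 10.5000; 10.5000 48.2500] = [9.5000 10.5000; 10.5000 51.2500]
BᵀPA = [-3.0000 -15.0000; 5.5000 -35.5000]
K = S⁻¹·BᵀPA = [-0.5616 -1.0514; 0.2224 -0.4773]
A−BK = [0.1105 -0.0909; 0.1489 0.1298]
AᵀP(A−BK) = [0.3423 -0.0294; -0.0294 1.2854]
P' = Q + AᵀP(A−BK) = [17.3423 -4.0294; -4.0294 2.2854]
tr(P') = 19.6277


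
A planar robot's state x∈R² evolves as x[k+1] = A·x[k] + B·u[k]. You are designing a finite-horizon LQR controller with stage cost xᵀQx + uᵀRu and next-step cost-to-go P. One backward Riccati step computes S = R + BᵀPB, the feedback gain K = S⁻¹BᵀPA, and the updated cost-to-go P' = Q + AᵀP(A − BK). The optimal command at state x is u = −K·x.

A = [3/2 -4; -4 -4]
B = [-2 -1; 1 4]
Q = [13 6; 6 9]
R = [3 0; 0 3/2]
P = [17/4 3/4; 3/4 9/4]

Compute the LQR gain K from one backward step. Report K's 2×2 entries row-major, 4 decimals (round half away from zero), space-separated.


BᵀP = [-7.7500 0.7500; -1.2500 8.2500]
S = R + BᵀPB = [3 0; 0 3/2] + [16.2500 10.7500; 10.7500 34.2500] = [19.2500 10.7500; 10.7500 35.7500]
BᵀPA = [-14.6250 28.0000; -34.8750 -28.0000]
K = S⁻¹·BᵀPA = [-0.2583 2.2737; -0.8978 -1.4669]
A−BK = [0.0855 -0.9194; -0.1503 -0.4060]
AᵀP(A−BK) = [1.4720 0.0943; 0.0943 23.2613]
P' = Q + AᵀP(A−BK) = [14.4720 6.0943; 6.0943 32.2613]
tr(P') = 46.7333

-0.2583 2.2737 -0.8978 -1.4669


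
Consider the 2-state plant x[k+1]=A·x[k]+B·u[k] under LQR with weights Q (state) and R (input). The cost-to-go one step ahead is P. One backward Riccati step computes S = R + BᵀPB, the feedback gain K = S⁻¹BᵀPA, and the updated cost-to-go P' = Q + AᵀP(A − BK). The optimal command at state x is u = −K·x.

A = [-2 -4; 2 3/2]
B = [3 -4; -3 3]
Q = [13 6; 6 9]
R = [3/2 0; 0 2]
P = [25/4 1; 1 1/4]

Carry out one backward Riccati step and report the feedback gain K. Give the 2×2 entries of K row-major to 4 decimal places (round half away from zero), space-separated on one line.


BᵀP = [15.7500 2.2500; -22.0000 -3.2500]
S = R + BᵀPB = [3/2 0; 0 2] + [40.5000 -56.2500; -56.2500 78.2500] = [42.0000 -56.2500; -56.2500 80.2500]
BᵀPA = [-27.0000 -59.6250; 37.5000 83.1250]
K = S⁻¹·BᵀPA = [-0.2779 -0.5286; 0.2725 0.6653]
A−BK = [-0.0763 0.2470; 0.3488 -2.0817]
AᵀP(A−BK) = [0.2779 0.5286; 0.5286 1.7407]
P' = Q + AᵀP(A−BK) = [13.2779 6.5286; 6.5286 10.7407]
tr(P') = 24.0186

-0.2779 -0.5286 0.2725 0.6653


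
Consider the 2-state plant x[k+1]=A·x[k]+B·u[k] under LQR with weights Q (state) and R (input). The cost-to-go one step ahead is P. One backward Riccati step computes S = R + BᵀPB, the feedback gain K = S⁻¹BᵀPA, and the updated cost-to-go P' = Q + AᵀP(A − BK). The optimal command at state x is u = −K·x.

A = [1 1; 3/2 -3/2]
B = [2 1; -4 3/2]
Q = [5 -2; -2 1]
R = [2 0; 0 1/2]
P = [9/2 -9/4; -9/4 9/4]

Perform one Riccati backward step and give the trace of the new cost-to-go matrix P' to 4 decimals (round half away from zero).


BᵀP = [18.0000 -13.5000; 1.1250 1.1250]
S = R + BᵀPB = [2 0; 0 1/2] + [90.0000 -2.2500; -2.2500 2.8125] = [92.0000 -2.2500; -2.2500 3.3125]
BᵀPA = [-2.2500 38.2500; 2.8125 -0.5625]
K = S⁻¹·BᵀPA = [-0.0038 0.4186; 0.8465 0.1145]
A−BK = [0.1610 0.0484; 0.2152 0.0025]
AᵀP(A−BK) = [0.4233 0.0572; 0.0572 0.3669]
P' = Q + AᵀP(A−BK) = [5.4233 -1.9428; -1.9428 1.3669]
tr(P') = 6.7902

6.7902


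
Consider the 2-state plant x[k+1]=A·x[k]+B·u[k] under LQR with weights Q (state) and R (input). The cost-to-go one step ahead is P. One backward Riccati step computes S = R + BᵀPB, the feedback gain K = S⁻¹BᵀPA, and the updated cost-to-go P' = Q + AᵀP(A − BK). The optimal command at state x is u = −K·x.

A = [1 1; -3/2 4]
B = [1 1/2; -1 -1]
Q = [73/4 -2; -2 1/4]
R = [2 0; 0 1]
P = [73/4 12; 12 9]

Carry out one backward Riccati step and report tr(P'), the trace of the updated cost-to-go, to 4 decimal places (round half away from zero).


BᵀP = [6.2500 3.0000; -2.8750 -3.0000]
S = R + BᵀPB = [2 0; 0 1] + [3.2500 0.1250; 0.1250 1.5625] = [5.2500 0.1250; 0.1250 2.5625]
BᵀPA = [1.7500 18.2500; 1.6250 -14.8750]
K = S⁻¹·BᵀPA = [0.3186 3.6186; 0.6186 -5.9814]
A−BK = [0.3721 0.3721; -0.5628 1.6372]
AᵀP(A−BK) = [0.9372 -2.3628; -2.3628 103.2372]
P' = Q + AᵀP(A−BK) = [19.1872 -4.3628; -4.3628 103.4872]
tr(P') = 122.6744

122.6744


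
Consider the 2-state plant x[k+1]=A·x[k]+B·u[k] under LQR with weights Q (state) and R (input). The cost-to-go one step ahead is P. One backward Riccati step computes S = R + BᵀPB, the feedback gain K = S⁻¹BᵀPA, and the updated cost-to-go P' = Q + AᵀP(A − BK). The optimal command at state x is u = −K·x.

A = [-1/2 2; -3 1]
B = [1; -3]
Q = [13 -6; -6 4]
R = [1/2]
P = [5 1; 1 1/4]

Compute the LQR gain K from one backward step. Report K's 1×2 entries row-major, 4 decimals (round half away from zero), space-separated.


BᵀP = [2.0000 0.2500]
S = R + BᵀPB = [1/2] + [1.2500] = [1.7500]
BᵀPA = [-1.7500 4.2500]
K = S⁻¹·BᵀPA = [-1.0000 2.4286]
A−BK = [0.5000 -0.4286; -6.0000 8.2857]
AᵀP(A−BK) = [4.7500 -8.0000; -8.0000 13.9286]
P' = Q + AᵀP(A−BK) = [17.7500 -14.0000; -14.0000 17.9286]
tr(P') = 35.6786

-1.0000 2.4286


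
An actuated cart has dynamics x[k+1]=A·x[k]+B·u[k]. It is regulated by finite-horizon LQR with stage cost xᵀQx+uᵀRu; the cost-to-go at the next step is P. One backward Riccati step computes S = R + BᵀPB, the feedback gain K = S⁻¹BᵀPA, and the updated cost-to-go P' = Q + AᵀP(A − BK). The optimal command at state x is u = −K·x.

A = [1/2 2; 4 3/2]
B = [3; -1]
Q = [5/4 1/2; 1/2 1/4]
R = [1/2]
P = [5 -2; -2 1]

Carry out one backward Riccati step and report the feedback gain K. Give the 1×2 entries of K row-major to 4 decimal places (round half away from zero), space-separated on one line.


-0.3333 0.4017

BᵀP = [17.0000 -7.0000]
S = R + BᵀPB = [1/2] + [58.0000] = [58.5000]
BᵀPA = [-19.5000 23.5000]
K = S⁻¹·BᵀPA = [-0.3333 0.4017]
A−BK = [1.5000 0.7949; 3.6667 1.9017]
AᵀP(A−BK) = [2.7500 1.3333; 1.3333 0.8098]
P' = Q + AᵀP(A−BK) = [4.0000 1.8333; 1.8333 1.0598]
tr(P') = 5.0598


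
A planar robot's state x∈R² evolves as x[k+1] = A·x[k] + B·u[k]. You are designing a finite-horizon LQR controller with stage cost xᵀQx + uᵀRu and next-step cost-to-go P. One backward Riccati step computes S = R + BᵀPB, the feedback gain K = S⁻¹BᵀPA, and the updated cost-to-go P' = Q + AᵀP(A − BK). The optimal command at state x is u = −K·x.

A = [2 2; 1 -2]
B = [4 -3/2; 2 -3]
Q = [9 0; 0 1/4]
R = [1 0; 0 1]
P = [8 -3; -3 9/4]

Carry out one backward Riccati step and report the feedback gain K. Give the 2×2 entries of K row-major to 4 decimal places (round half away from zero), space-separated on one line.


0.4926 0.9587 -0.0099 1.1689

BᵀP = [26.0000 -7.5000; -3.0000 -2.2500]
S = R + BᵀPB = [1 0; 0 1] + [89.0000 -16.5000; -16.5000 11.2500] = [90.0000 -16.5000; -16.5000 12.2500]
BᵀPA = [44.5000 67.0000; -8.2500 -1.5000]
K = S⁻¹·BᵀPA = [0.4926 0.9587; -0.0099 1.1689]
A−BK = [0.0146 -0.0816; -0.0151 -0.4107]
AᵀP(A−BK) = [0.2463 0.4794; 0.4794 2.5173]
P' = Q + AᵀP(A−BK) = [9.2463 0.4794; 0.4794 2.7673]
tr(P') = 12.0136


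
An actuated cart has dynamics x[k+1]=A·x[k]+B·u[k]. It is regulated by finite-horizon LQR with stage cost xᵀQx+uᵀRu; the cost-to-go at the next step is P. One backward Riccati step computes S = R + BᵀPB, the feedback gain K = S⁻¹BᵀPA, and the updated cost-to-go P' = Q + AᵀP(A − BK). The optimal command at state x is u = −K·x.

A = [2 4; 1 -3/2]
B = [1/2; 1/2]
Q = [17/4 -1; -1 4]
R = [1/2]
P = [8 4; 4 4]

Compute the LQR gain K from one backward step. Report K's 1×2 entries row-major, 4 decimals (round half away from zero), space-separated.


2.9091 3.2727

BᵀP = [6.0000 4.0000]
S = R + BᵀPB = [1/2] + [5.0000] = [5.5000]
BᵀPA = [16.0000 18.0000]
K = S⁻¹·BᵀPA = [2.9091 3.2727]
A−BK = [0.5455 2.3636; -0.4545 -3.1364]
AᵀP(A−BK) = [5.4545 9.6364; 9.6364 30.0909]
P' = Q + AᵀP(A−BK) = [9.7045 8.6364; 8.6364 34.0909]
tr(P') = 43.7955


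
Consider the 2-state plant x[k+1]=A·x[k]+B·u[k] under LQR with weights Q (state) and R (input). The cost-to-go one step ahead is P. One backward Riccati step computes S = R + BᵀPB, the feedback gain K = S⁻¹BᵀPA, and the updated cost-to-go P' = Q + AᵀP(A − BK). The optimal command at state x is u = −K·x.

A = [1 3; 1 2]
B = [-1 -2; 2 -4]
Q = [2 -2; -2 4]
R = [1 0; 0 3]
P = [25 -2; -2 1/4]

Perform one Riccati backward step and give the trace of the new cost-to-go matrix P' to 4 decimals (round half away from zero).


10.0981

BᵀP = [-29.0000 2.5000; -42.0000 3.0000]
S = R + BᵀPB = [1 0; 0 3] + [34.0000 48.0000; 48.0000 72.0000] = [35.0000 48.0000; 48.0000 75.0000]
BᵀPA = [-26.5000 -82.0000; -39.0000 -120.0000]
K = S⁻¹·BᵀPA = [-0.3598 -1.2150; -0.2897 -0.8224]
A−BK = [0.0607 0.1402; 0.5607 1.1402]
AᵀP(A−BK) = [0.4159 1.2290; 1.2290 3.6822]
P' = Q + AᵀP(A−BK) = [2.4159 -0.7710; -0.7710 7.6822]
tr(P') = 10.0981


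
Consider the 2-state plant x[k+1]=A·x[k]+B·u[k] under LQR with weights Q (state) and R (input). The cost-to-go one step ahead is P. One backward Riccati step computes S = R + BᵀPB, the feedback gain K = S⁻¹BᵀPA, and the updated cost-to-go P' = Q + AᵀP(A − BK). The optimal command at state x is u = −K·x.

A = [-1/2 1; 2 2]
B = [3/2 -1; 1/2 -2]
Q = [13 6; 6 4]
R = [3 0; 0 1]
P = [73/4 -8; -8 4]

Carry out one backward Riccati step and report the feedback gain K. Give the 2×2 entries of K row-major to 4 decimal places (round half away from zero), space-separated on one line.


BᵀP = [23.3750 -10.0000; -2.2500 0.0000]
S = R + BᵀPB = [3 0; 0 1] + [30.0625 -3.3750; -3.3750 2.2500] = [33.0625 -3.3750; -3.3750 3.2500]
BᵀPA = [-31.6875 3.3750; 1.1250 -2.2500]
K = S⁻¹·BᵀPA = [-1.0325 0.0351; -0.7261 -0.6558]
A−BK = [0.3227 0.2915; 1.0641 0.6708]
AᵀP(A−BK) = [4.6610 0.7261; 0.7261 0.6558]
P' = Q + AᵀP(A−BK) = [17.6610 6.7261; 6.7261 4.6558]
tr(P') = 22.3169

-1.0325 0.0351 -0.7261 -0.6558


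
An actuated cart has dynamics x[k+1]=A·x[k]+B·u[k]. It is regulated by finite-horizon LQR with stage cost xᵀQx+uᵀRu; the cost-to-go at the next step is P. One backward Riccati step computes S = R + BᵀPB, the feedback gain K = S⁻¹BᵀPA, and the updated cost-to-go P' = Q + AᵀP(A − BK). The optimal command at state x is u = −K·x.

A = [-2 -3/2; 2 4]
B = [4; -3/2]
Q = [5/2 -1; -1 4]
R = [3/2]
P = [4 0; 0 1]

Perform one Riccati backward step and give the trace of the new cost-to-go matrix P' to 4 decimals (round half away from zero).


BᵀP = [16.0000 -1.5000]
S = R + BᵀPB = [3/2] + [66.2500] = [67.7500]
BᵀPA = [-35.0000 -30.0000]
K = S⁻¹·BᵀPA = [-0.5166 -0.4428]
A−BK = [0.0664 0.2712; 1.2251 3.3358]
AᵀP(A−BK) = [1.9188 4.5018; 4.5018 11.7159]
P' = Q + AᵀP(A−BK) = [4.4188 3.5018; 3.5018 15.7159]
tr(P') = 20.1347

20.1347


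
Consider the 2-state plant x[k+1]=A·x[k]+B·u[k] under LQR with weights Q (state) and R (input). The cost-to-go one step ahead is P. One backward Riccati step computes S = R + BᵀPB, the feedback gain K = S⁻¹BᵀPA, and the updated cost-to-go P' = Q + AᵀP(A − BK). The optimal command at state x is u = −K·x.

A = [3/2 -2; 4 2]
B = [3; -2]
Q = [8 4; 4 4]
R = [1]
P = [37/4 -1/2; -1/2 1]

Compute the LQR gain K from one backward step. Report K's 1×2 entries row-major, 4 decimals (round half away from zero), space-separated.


0.3090 -0.6844

BᵀP = [28.7500 -3.5000]
S = R + BᵀPB = [1] + [93.2500] = [94.2500]
BᵀPA = [29.1250 -64.5000]
K = S⁻¹·BᵀPA = [0.3090 -0.6844]
A−BK = [0.5729 0.0531; 4.6180 0.6313]
AᵀP(A−BK) = [21.8123 2.6817; 2.6817 0.8594]
P' = Q + AᵀP(A−BK) = [29.8123 6.6817; 6.6817 4.8594]
tr(P') = 34.6718


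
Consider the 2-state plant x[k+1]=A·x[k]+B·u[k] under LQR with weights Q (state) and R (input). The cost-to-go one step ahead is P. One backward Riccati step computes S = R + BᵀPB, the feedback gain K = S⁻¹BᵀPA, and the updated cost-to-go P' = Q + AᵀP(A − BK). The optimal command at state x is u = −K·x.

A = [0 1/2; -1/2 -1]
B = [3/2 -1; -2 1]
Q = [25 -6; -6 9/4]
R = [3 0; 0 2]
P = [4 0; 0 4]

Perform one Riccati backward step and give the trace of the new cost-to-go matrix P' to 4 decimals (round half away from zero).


BᵀP = [6.0000 -8.0000; -4.0000 4.0000]
S = R + BᵀPB = [3 0; 0 2] + [25.0000 -14.0000; -14.0000 8.0000] = [28.0000 -14.0000; -14.0000 10.0000]
BᵀPA = [4.0000 11.0000; -2.0000 -6.0000]
K = S⁻¹·BᵀPA = [0.1429 0.3095; 0.0000 -0.1667]
A−BK = [-0.2143 -0.1310; -0.2143 -0.2143]
AᵀP(A−BK) = [0.4286 0.4286; 0.4286 0.5952]
P' = Q + AᵀP(A−BK) = [25.4286 -5.5714; -5.5714 2.8452]
tr(P') = 28.2738

28.2738


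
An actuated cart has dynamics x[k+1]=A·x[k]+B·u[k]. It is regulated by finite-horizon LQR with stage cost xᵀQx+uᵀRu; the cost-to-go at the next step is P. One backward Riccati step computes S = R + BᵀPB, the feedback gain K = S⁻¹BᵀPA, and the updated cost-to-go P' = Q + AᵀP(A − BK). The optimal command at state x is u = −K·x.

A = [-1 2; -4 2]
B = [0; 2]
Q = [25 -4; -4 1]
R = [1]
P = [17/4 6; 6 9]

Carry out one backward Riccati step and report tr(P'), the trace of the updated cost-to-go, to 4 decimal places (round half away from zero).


35.2500

BᵀP = [12.0000 18.0000]
S = R + BᵀPB = [1] + [36.0000] = [37.0000]
BᵀPA = [-84.0000 60.0000]
K = S⁻¹·BᵀPA = [-2.2703 1.6216]
A−BK = [-1.0000 2.0000; 0.5405 -1.2432]
AᵀP(A−BK) = [5.5473 -4.2838; -4.2838 3.7027]
P' = Q + AᵀP(A−BK) = [30.5473 -8.2838; -8.2838 4.7027]
tr(P') = 35.2500


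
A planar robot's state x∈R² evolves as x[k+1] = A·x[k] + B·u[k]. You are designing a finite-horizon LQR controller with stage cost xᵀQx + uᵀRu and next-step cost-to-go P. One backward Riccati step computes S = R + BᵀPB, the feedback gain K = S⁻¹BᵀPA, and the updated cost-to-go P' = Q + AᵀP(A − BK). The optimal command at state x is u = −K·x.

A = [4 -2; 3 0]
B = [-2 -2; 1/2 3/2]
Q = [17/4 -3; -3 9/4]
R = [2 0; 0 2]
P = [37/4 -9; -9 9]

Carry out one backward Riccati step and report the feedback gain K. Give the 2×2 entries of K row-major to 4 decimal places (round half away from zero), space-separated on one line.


BᵀP = [-23.0000 22.5000; -32.0000 31.5000]
S = R + BᵀPB = [2 0; 0 2] + [57.2500 79.7500; 79.7500 111.2500] = [59.2500 79.7500; 79.7500 113.2500]
BᵀPA = [-24.5000 46.0000; -33.5000 64.0000]
K = S⁻¹·BᵀPA = [-0.2943 0.3014; -0.0886 0.3529]
A−BK = [3.2343 -0.6914; 3.2800 -0.6800]
AᵀP(A−BK) = [2.8229 -0.7943; -0.7943 0.5514]
P' = Q + AᵀP(A−BK) = [7.0729 -3.7943; -3.7943 2.8014]
tr(P') = 9.8743

-0.2943 0.3014 -0.0886 0.3529


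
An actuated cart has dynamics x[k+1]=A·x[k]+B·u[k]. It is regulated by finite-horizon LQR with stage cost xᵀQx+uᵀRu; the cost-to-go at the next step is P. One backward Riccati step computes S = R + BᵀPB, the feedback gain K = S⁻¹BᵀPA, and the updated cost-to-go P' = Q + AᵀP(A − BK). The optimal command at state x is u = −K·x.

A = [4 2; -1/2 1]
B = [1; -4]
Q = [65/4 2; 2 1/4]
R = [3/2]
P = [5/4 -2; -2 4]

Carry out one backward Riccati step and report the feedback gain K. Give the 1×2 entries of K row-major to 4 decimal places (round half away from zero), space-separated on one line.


0.5559 0.0060

BᵀP = [9.2500 -18.0000]
S = R + BᵀPB = [3/2] + [81.2500] = [82.7500]
BᵀPA = [46.0000 0.5000]
K = S⁻¹·BᵀPA = [0.5559 0.0060]
A−BK = [3.4441 1.9940; 1.7236 1.0242]
AᵀP(A−BK) = [3.4290 1.7221; 1.7221 0.9970]
P' = Q + AᵀP(A−BK) = [19.6790 3.7221; 3.7221 1.2470]
tr(P') = 20.9260


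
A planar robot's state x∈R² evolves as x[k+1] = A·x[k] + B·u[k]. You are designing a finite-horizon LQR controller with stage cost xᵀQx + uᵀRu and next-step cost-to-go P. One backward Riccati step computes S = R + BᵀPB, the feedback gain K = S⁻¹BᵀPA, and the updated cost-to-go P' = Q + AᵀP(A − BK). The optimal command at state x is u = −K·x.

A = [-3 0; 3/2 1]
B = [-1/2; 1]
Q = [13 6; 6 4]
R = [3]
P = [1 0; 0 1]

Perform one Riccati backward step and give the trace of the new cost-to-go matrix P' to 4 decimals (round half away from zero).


26.8971

BᵀP = [-0.5000 1.0000]
S = R + BᵀPB = [3] + [1.2500] = [4.2500]
BᵀPA = [3.0000 1.0000]
K = S⁻¹·BᵀPA = [0.7059 0.2353]
A−BK = [-2.6471 0.1176; 0.7941 0.7647]
AᵀP(A−BK) = [9.1324 0.7941; 0.7941 0.7647]
P' = Q + AᵀP(A−BK) = [22.1324 6.7941; 6.7941 4.7647]
tr(P') = 26.8971


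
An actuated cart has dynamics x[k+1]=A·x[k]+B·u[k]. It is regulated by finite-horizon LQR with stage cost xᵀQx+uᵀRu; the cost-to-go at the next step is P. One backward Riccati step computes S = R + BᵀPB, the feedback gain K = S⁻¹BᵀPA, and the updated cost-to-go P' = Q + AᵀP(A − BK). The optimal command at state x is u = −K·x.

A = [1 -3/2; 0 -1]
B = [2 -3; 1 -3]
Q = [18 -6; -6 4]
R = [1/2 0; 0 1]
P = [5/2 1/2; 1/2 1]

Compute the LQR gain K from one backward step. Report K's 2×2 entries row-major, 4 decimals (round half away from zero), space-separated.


0.4769 -0.3773 0.0417 0.2292

BᵀP = [5.5000 2.0000; -9.0000 -4.5000]
S = R + BᵀPB = [1/2 0; 0 1] + [13.0000 -22.5000; -22.5000 40.5000] = [13.5000 -22.5000; -22.5000 41.5000]
BᵀPA = [5.5000 -10.2500; -9.0000 18.0000]
K = S⁻¹·BᵀPA = [0.4769 -0.3773; 0.0417 0.2292]
A−BK = [0.1713 -0.0579; -0.3519 0.0648]
AᵀP(A−BK) = [0.2523 -0.1123; -0.1123 0.1325]
P' = Q + AᵀP(A−BK) = [18.2523 -6.1123; -6.1123 4.1325]
tr(P') = 22.3848


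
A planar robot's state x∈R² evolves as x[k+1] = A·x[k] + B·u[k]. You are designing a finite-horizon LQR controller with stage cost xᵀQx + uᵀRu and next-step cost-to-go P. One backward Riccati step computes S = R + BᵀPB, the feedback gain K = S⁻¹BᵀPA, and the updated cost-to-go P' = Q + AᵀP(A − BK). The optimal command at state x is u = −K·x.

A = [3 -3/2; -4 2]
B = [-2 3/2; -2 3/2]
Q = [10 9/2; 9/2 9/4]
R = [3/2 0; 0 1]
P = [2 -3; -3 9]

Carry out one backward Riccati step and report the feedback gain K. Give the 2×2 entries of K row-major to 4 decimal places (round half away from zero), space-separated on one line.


1.4072 -0.7036 -1.5831 0.7915

BᵀP = [2.0000 -12.0000; -1.5000 9.0000]
S = R + BᵀPB = [3/2 0; 0 1] + [20.0000 -15.0000; -15.0000 11.2500] = [21.5000 -15.0000; -15.0000 12.2500]
BᵀPA = [54.0000 -27.0000; -40.5000 20.2500]
K = S⁻¹·BᵀPA = [1.4072 -0.7036; -1.5831 0.7915]
A−BK = [8.1889 -4.0945; 1.1889 -0.5945]
AᵀP(A−BK) = [93.8990 -46.9495; -46.9495 23.4748]
P' = Q + AᵀP(A−BK) = [103.8990 -42.4495; -42.4495 25.7248]
tr(P') = 129.6238


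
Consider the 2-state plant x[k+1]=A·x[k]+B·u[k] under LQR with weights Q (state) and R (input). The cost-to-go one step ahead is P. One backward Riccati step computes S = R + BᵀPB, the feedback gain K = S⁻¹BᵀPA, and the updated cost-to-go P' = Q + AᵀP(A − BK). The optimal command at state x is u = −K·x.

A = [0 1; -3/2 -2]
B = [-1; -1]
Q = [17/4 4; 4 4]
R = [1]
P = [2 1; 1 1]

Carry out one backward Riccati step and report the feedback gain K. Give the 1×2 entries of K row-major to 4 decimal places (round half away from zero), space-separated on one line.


BᵀP = [-3.0000 -2.0000]
S = R + BᵀPB = [1] + [5.0000] = [6.0000]
BᵀPA = [3.0000 1.0000]
K = S⁻¹·BᵀPA = [0.5000 0.1667]
A−BK = [0.5000 1.1667; -1.0000 -1.8333]
AᵀP(A−BK) = [0.7500 1.0000; 1.0000 1.8333]
P' = Q + AᵀP(A−BK) = [5.0000 5.0000; 5.0000 5.8333]
tr(P') = 10.8333

0.5000 0.1667


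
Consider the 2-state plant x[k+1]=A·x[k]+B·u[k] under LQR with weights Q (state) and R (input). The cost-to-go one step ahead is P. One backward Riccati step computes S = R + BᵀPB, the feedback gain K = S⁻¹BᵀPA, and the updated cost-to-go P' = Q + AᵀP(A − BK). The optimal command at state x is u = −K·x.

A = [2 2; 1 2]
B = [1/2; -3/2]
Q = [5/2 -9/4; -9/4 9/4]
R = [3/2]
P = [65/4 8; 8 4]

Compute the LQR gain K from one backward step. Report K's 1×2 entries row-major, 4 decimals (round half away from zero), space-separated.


BᵀP = [-3.8750 -2.0000]
S = R + BᵀPB = [3/2] + [1.0625] = [2.5625]
BᵀPA = [-9.7500 -11.7500]
K = S⁻¹·BᵀPA = [-3.8049 -4.5854]
A−BK = [3.9024 4.2927; -4.7073 -4.8780]
AᵀP(A−BK) = [63.9024 76.2927; 76.2927 91.1220]
P' = Q + AᵀP(A−BK) = [66.4024 74.0427; 74.0427 93.3720]
tr(P') = 159.7744

-3.8049 -4.5854


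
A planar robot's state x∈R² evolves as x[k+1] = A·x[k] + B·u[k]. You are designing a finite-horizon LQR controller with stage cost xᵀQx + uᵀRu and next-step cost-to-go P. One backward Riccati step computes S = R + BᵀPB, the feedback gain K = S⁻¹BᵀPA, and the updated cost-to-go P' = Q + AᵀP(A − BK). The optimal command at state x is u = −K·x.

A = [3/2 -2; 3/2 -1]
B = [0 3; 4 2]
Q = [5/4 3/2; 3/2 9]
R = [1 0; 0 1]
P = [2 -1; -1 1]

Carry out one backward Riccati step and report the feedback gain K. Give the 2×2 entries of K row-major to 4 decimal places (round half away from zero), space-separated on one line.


0.1053 0.0936 0.4474 -0.6023

BᵀP = [-4.0000 4.0000; 4.0000 -1.0000]
S = R + BᵀPB = [1 0; 0 1] + [16.0000 -4.0000; -4.0000 10.0000] = [17.0000 -4.0000; -4.0000 11.0000]
BᵀPA = [0.0000 4.0000; 4.5000 -7.0000]
K = S⁻¹·BᵀPA = [0.1053 0.0936; 0.4474 -0.6023]
A−BK = [0.1579 -0.1930; 0.1842 -0.1696]
AᵀP(A−BK) = [0.2368 -0.2895; -0.2895 0.4094]
P' = Q + AᵀP(A−BK) = [1.4868 1.2105; 1.2105 9.4094]
tr(P') = 10.8962


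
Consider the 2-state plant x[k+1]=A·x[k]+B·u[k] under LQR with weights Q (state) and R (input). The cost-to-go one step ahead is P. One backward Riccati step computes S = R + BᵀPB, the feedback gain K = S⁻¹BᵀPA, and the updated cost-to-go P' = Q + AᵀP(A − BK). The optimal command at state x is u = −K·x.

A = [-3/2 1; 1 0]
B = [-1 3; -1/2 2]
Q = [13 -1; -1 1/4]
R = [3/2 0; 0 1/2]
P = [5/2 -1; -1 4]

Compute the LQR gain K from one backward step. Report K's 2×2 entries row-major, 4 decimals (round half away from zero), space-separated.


0.6364 -0.2273 0.0682 0.1364

BᵀP = [-2.0000 -1.0000; 5.5000 5.0000]
S = R + BᵀPB = [3/2 0; 0 1/2] + [2.5000 -8.0000; -8.0000 26.5000] = [4.0000 -8.0000; -8.0000 27.0000]
BᵀPA = [2.0000 -2.0000; -3.2500 5.5000]
K = S⁻¹·BᵀPA = [0.6364 -0.2273; 0.0682 0.1364]
A−BK = [-1.0682 0.3636; 1.1818 -0.3864]
AᵀP(A−BK) = [11.5739 -3.8523; -3.8523 1.2955]
P' = Q + AᵀP(A−BK) = [24.5739 -4.8523; -4.8523 1.5455]
tr(P') = 26.1193


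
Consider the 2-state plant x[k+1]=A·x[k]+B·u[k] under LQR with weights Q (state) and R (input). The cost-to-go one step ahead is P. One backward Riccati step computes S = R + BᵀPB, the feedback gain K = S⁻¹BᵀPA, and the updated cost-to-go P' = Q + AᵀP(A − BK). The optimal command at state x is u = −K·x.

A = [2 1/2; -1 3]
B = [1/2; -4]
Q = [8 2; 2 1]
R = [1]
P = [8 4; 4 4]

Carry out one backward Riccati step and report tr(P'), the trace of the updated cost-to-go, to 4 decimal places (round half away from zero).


BᵀP = [-12.0000 -14.0000]
S = R + BᵀPB = [1] + [50.0000] = [51.0000]
BᵀPA = [-10.0000 -48.0000]
K = S⁻¹·BᵀPA = [-0.1961 -0.9412]
A−BK = [2.0980 0.9706; -1.7843 -0.7647]
AᵀP(A−BK) = [18.0392 8.5882; 8.5882 4.8235]
P' = Q + AᵀP(A−BK) = [26.0392 10.5882; 10.5882 5.8235]
tr(P') = 31.8627

31.8627


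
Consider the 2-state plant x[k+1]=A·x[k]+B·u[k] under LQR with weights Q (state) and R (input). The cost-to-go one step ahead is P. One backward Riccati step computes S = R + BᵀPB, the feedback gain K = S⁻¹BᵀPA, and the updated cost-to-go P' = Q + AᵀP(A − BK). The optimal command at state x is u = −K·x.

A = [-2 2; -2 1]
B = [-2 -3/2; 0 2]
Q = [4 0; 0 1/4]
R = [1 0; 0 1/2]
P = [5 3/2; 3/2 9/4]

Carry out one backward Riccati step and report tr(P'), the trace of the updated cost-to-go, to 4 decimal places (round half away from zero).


9.3051

BᵀP = [-10.0000 -3.0000; -4.5000 2.2500]
S = R + BᵀPB = [1 0; 0 1/2] + [20.0000 9.0000; 9.0000 11.2500] = [21.0000 9.0000; 9.0000 11.7500]
BᵀPA = [26.0000 -23.0000; 4.5000 -6.7500]
K = S⁻¹·BᵀPA = [1.5988 -1.2640; -0.8416 0.3937]
A−BK = [-0.0649 0.0626; -0.3167 0.2127]
AᵀP(A−BK) = [3.2187 -2.4087; -2.4087 1.8363]
P' = Q + AᵀP(A−BK) = [7.2187 -2.4087; -2.4087 2.0863]
tr(P') = 9.3051


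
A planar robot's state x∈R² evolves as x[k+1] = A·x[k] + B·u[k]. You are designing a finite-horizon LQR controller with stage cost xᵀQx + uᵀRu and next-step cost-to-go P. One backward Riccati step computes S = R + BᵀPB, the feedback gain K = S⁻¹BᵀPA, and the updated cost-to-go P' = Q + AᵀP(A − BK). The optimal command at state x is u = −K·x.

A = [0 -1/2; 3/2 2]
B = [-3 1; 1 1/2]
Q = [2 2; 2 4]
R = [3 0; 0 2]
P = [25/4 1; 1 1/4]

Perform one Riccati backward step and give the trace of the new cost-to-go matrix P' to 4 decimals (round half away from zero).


BᵀP = [-17.7500 -2.7500; 6.7500 1.1250]
S = R + BᵀPB = [3 0; 0 2] + [50.5000 -19.1250; -19.1250 7.3125] = [53.5000 -19.1250; -19.1250 9.3125]
BᵀPA = [-4.1250 3.3750; 1.6875 -1.1250]
K = S⁻¹·BᵀPA = [-0.0464 0.0748; 0.0860 0.0329]
A−BK = [-0.2251 -0.3084; 1.5034 1.9087]
AᵀP(A−BK) = [0.2261 0.2532; 0.2532 0.3469]
P' = Q + AᵀP(A−BK) = [2.2261 2.2532; 2.2532 4.3469]
tr(P') = 6.5731

6.5731
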